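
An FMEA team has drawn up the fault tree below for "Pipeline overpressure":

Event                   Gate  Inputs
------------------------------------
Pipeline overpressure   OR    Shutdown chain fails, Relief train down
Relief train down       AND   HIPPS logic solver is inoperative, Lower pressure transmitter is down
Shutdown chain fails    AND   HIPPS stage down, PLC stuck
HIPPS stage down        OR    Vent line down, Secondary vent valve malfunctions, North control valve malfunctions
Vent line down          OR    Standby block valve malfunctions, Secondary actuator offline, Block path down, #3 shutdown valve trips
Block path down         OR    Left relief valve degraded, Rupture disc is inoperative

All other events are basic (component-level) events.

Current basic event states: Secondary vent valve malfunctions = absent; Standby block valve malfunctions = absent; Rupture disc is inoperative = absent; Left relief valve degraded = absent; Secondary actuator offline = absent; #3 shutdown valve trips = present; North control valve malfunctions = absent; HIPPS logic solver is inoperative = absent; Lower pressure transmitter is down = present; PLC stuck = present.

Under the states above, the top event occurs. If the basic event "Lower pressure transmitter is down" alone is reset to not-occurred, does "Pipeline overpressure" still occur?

Counterfactual: set "Lower pressure transmitter is down" to not occurred.
Block path down [OR]: Left relief valve degraded=not, Rupture disc is inoperative=not → no input occurs → does not occur.
Vent line down [OR]: Standby block valve malfunctions=not, Secondary actuator offline=not, Block path down=not, #3 shutdown valve trips=occurs → at least one input occurs → occurs.
HIPPS stage down [OR]: Vent line down=occurs, Secondary vent valve malfunctions=not, North control valve malfunctions=not → at least one input occurs → occurs.
Shutdown chain fails [AND]: HIPPS stage down=occurs, PLC stuck=occurs → all inputs occur → occurs.
Relief train down [AND]: HIPPS logic solver is inoperative=not, Lower pressure transmitter is down=not → not all inputs occur → does not occur.
Pipeline overpressure [OR]: Shutdown chain fails=occurs, Relief train down=not → at least one input occurs → occurs.

Yes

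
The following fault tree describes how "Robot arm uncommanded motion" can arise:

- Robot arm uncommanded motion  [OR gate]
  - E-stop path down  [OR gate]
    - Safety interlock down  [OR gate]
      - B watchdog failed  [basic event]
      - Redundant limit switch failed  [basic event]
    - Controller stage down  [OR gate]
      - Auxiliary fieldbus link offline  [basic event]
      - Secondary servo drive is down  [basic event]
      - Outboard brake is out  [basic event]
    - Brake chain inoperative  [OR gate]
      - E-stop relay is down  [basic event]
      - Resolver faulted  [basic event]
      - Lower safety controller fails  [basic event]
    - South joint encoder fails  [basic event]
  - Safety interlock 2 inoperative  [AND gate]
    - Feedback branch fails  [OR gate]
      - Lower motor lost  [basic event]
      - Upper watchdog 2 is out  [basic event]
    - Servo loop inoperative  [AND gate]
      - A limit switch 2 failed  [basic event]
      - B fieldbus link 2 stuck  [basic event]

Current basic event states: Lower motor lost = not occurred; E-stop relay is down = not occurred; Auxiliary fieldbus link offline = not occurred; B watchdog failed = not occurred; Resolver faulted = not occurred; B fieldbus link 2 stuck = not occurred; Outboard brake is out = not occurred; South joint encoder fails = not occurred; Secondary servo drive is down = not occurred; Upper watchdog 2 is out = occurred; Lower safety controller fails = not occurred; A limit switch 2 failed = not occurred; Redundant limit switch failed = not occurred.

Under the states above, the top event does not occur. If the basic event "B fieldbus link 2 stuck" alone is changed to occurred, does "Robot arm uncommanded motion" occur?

Counterfactual: set "B fieldbus link 2 stuck" to occurred.
Safety interlock down [OR]: B watchdog failed=not, Redundant limit switch failed=not → no input occurs → does not occur.
Controller stage down [OR]: Auxiliary fieldbus link offline=not, Secondary servo drive is down=not, Outboard brake is out=not → no input occurs → does not occur.
Brake chain inoperative [OR]: E-stop relay is down=not, Resolver faulted=not, Lower safety controller fails=not → no input occurs → does not occur.
E-stop path down [OR]: Safety interlock down=not, Controller stage down=not, Brake chain inoperative=not, South joint encoder fails=not → no input occurs → does not occur.
Feedback branch fails [OR]: Lower motor lost=not, Upper watchdog 2 is out=occurs → at least one input occurs → occurs.
Servo loop inoperative [AND]: A limit switch 2 failed=not, B fieldbus link 2 stuck=occurs → not all inputs occur → does not occur.
Safety interlock 2 inoperative [AND]: Feedback branch fails=occurs, Servo loop inoperative=not → not all inputs occur → does not occur.
Robot arm uncommanded motion [OR]: E-stop path down=not, Safety interlock 2 inoperative=not → no input occurs → does not occur.

No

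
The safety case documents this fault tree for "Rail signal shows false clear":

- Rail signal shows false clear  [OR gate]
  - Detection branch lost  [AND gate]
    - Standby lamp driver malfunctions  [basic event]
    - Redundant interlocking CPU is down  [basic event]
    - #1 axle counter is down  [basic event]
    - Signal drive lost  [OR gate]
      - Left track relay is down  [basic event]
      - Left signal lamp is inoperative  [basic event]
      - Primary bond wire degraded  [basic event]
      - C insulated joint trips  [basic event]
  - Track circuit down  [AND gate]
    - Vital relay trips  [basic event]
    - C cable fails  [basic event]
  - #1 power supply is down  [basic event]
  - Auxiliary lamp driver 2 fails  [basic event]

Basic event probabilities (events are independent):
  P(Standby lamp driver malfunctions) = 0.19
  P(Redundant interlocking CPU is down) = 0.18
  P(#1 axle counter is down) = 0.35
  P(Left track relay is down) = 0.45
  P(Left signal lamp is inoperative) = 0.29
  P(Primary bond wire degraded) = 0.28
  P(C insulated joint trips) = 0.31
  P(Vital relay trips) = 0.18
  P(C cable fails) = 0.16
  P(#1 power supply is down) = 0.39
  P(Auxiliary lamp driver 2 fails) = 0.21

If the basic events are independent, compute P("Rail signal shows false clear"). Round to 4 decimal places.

P(Signal drive lost) [OR] = 1 − (1−0.45) × (1−0.29) × (1−0.28) × (1−0.31) = 0.806000
P(Detection branch lost) [AND] = 0.19 × 0.18 × 0.35 × 0.806000 = 0.009648
P(Track circuit down) [AND] = 0.18 × 0.16 = 0.028800
P(Rail signal shows false clear) [OR] = 1 − (1−0.009648) × (1−0.028800) × (1−0.39) × (1−0.21) = 0.536494
Rounded to 4 decimal places: P(Rail signal shows false clear) ≈ 0.5365.

0.5365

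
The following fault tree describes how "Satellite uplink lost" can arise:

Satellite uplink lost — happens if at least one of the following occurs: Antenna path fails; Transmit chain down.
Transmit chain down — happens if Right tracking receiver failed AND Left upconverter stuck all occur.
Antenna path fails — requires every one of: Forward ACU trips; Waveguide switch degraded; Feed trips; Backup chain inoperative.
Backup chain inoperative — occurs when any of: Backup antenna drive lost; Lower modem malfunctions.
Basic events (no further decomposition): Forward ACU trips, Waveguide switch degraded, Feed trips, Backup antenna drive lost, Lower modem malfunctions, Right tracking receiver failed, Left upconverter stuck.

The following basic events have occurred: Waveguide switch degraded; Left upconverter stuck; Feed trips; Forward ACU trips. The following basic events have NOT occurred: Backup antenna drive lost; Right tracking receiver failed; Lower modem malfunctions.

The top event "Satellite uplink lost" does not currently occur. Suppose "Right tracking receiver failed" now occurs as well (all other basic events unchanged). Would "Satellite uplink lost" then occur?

Counterfactual: set "Right tracking receiver failed" to occurred.
Backup chain inoperative [OR]: Backup antenna drive lost=not, Lower modem malfunctions=not → no input occurs → does not occur.
Antenna path fails [AND]: Forward ACU trips=occurs, Waveguide switch degraded=occurs, Feed trips=occurs, Backup chain inoperative=not → not all inputs occur → does not occur.
Transmit chain down [AND]: Right tracking receiver failed=occurs, Left upconverter stuck=occurs → all inputs occur → occurs.
Satellite uplink lost [OR]: Antenna path fails=not, Transmit chain down=occurs → at least one input occurs → occurs.

Yes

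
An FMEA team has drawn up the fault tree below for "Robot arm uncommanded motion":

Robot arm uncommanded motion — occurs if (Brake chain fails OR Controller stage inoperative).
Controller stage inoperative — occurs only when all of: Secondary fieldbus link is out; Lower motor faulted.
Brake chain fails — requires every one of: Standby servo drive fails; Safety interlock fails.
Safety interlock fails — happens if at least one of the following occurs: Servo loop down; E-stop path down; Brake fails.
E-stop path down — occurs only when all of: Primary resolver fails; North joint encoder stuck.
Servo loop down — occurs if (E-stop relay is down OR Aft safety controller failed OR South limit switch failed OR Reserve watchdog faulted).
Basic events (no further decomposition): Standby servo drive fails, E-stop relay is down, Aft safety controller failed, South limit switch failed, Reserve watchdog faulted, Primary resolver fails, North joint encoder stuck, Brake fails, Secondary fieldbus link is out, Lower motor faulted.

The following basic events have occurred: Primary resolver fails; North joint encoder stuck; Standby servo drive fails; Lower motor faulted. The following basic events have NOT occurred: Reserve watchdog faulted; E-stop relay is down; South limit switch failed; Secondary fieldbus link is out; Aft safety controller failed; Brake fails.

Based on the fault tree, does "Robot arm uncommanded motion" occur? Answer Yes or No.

Servo loop down [OR]: E-stop relay is down=not, Aft safety controller failed=not, South limit switch failed=not, Reserve watchdog faulted=not → no input occurs → does not occur.
E-stop path down [AND]: Primary resolver fails=occurs, North joint encoder stuck=occurs → all inputs occur → occurs.
Safety interlock fails [OR]: Servo loop down=not, E-stop path down=occurs, Brake fails=not → at least one input occurs → occurs.
Brake chain fails [AND]: Standby servo drive fails=occurs, Safety interlock fails=occurs → all inputs occur → occurs.
Controller stage inoperative [AND]: Secondary fieldbus link is out=not, Lower motor faulted=occurs → not all inputs occur → does not occur.
Robot arm uncommanded motion [OR]: Brake chain fails=occurs, Controller stage inoperative=not → at least one input occurs → occurs.

Yes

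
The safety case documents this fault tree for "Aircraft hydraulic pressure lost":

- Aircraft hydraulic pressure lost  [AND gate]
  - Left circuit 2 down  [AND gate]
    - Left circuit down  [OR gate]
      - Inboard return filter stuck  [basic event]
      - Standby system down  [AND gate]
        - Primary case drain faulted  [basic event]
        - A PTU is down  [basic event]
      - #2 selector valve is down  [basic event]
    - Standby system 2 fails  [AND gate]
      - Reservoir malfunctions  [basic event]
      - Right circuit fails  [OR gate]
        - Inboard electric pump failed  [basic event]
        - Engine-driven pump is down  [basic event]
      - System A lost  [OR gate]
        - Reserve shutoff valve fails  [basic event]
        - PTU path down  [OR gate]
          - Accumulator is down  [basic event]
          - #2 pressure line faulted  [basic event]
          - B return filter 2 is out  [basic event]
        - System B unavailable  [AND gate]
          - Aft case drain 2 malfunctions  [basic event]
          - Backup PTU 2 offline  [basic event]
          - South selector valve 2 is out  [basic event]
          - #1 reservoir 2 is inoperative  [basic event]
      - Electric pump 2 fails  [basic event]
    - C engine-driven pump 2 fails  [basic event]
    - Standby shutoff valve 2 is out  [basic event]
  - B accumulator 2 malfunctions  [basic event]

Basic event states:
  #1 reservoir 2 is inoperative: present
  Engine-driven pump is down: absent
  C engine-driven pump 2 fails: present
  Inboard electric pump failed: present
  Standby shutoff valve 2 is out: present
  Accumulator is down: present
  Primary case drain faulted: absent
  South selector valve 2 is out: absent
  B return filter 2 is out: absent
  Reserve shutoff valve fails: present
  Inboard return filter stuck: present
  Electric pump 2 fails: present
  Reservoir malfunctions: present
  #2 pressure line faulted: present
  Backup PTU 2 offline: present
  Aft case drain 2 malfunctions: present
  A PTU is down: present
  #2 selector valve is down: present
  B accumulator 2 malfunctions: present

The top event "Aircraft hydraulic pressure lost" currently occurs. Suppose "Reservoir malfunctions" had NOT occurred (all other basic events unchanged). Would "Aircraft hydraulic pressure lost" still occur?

No

Counterfactual: set "Reservoir malfunctions" to not occurred.
Standby system down [AND]: Primary case drain faulted=not, A PTU is down=occurs → not all inputs occur → does not occur.
Left circuit down [OR]: Inboard return filter stuck=occurs, Standby system down=not, #2 selector valve is down=occurs → at least one input occurs → occurs.
Right circuit fails [OR]: Inboard electric pump failed=occurs, Engine-driven pump is down=not → at least one input occurs → occurs.
PTU path down [OR]: Accumulator is down=occurs, #2 pressure line faulted=occurs, B return filter 2 is out=not → at least one input occurs → occurs.
System B unavailable [AND]: Aft case drain 2 malfunctions=occurs, Backup PTU 2 offline=occurs, South selector valve 2 is out=not, #1 reservoir 2 is inoperative=occurs → not all inputs occur → does not occur.
System A lost [OR]: Reserve shutoff valve fails=occurs, PTU path down=occurs, System B unavailable=not → at least one input occurs → occurs.
Standby system 2 fails [AND]: Reservoir malfunctions=not, Right circuit fails=occurs, System A lost=occurs, Electric pump 2 fails=occurs → not all inputs occur → does not occur.
Left circuit 2 down [AND]: Left circuit down=occurs, Standby system 2 fails=not, C engine-driven pump 2 fails=occurs, Standby shutoff valve 2 is out=occurs → not all inputs occur → does not occur.
Aircraft hydraulic pressure lost [AND]: Left circuit 2 down=not, B accumulator 2 malfunctions=occurs → not all inputs occur → does not occur.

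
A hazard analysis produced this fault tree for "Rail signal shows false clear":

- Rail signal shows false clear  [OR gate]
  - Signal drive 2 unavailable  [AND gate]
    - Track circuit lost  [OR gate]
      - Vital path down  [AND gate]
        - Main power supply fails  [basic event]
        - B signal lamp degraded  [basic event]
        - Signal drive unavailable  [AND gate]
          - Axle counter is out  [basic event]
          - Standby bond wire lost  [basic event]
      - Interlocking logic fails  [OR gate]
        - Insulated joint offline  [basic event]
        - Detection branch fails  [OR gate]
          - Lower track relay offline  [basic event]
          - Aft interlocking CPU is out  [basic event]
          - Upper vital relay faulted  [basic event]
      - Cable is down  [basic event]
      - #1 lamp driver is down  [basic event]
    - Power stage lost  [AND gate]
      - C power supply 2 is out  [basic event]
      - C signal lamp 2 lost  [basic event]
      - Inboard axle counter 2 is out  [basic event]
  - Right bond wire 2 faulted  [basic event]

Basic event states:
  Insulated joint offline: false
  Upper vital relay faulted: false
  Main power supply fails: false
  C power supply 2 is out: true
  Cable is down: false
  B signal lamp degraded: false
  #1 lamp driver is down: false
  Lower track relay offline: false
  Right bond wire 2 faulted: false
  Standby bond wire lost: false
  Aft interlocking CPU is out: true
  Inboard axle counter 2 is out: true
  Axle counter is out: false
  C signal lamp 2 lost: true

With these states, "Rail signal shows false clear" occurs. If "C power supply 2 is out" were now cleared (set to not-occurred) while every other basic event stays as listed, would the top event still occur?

No

Counterfactual: set "C power supply 2 is out" to not occurred.
Signal drive unavailable [AND]: Axle counter is out=not, Standby bond wire lost=not → not all inputs occur → does not occur.
Vital path down [AND]: Main power supply fails=not, B signal lamp degraded=not, Signal drive unavailable=not → not all inputs occur → does not occur.
Detection branch fails [OR]: Lower track relay offline=not, Aft interlocking CPU is out=occurs, Upper vital relay faulted=not → at least one input occurs → occurs.
Interlocking logic fails [OR]: Insulated joint offline=not, Detection branch fails=occurs → at least one input occurs → occurs.
Track circuit lost [OR]: Vital path down=not, Interlocking logic fails=occurs, Cable is down=not, #1 lamp driver is down=not → at least one input occurs → occurs.
Power stage lost [AND]: C power supply 2 is out=not, C signal lamp 2 lost=occurs, Inboard axle counter 2 is out=occurs → not all inputs occur → does not occur.
Signal drive 2 unavailable [AND]: Track circuit lost=occurs, Power stage lost=not → not all inputs occur → does not occur.
Rail signal shows false clear [OR]: Signal drive 2 unavailable=not, Right bond wire 2 faulted=not → no input occurs → does not occur.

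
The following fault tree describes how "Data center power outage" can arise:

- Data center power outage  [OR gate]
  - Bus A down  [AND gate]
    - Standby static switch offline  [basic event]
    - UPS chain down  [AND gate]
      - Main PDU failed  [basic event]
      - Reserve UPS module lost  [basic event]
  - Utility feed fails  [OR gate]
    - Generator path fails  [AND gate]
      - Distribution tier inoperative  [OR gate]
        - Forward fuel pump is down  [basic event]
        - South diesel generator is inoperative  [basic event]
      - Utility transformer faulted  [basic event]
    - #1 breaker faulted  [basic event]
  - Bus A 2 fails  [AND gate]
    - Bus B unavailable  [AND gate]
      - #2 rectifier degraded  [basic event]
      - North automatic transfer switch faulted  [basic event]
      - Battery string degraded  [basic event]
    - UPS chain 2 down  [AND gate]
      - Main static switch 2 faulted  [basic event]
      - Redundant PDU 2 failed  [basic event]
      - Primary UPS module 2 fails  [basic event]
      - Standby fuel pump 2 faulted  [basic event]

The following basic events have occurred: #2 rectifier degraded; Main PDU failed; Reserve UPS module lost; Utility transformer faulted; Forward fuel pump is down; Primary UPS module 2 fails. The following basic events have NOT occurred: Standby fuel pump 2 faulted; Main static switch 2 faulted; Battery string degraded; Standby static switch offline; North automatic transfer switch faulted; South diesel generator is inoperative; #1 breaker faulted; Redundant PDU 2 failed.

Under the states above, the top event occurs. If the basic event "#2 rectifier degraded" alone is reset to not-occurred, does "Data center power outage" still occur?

Yes

Counterfactual: set "#2 rectifier degraded" to not occurred.
UPS chain down [AND]: Main PDU failed=occurs, Reserve UPS module lost=occurs → all inputs occur → occurs.
Bus A down [AND]: Standby static switch offline=not, UPS chain down=occurs → not all inputs occur → does not occur.
Distribution tier inoperative [OR]: Forward fuel pump is down=occurs, South diesel generator is inoperative=not → at least one input occurs → occurs.
Generator path fails [AND]: Distribution tier inoperative=occurs, Utility transformer faulted=occurs → all inputs occur → occurs.
Utility feed fails [OR]: Generator path fails=occurs, #1 breaker faulted=not → at least one input occurs → occurs.
Bus B unavailable [AND]: #2 rectifier degraded=not, North automatic transfer switch faulted=not, Battery string degraded=not → not all inputs occur → does not occur.
UPS chain 2 down [AND]: Main static switch 2 faulted=not, Redundant PDU 2 failed=not, Primary UPS module 2 fails=occurs, Standby fuel pump 2 faulted=not → not all inputs occur → does not occur.
Bus A 2 fails [AND]: Bus B unavailable=not, UPS chain 2 down=not → not all inputs occur → does not occur.
Data center power outage [OR]: Bus A down=not, Utility feed fails=occurs, Bus A 2 fails=not → at least one input occurs → occurs.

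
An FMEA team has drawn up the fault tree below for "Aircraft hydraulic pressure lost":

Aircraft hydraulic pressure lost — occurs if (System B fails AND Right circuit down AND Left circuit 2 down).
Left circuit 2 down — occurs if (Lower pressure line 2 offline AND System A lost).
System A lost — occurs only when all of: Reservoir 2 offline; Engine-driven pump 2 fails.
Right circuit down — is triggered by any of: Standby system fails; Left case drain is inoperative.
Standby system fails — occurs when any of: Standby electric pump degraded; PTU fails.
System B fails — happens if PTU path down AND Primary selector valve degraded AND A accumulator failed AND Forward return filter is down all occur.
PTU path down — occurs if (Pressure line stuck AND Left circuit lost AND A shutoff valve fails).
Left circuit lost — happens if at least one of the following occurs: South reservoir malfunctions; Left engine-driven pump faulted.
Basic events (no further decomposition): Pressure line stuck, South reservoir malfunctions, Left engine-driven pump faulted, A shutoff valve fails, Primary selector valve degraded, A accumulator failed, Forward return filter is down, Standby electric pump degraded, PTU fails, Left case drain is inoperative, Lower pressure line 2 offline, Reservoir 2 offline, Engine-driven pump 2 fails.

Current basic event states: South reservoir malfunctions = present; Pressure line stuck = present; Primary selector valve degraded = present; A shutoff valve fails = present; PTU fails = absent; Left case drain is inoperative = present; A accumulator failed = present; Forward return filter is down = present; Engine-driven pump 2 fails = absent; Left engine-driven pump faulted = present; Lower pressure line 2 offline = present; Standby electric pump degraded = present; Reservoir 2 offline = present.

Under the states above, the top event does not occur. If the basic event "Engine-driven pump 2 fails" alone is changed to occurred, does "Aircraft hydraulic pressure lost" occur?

Counterfactual: set "Engine-driven pump 2 fails" to occurred.
Left circuit lost [OR]: South reservoir malfunctions=occurs, Left engine-driven pump faulted=occurs → at least one input occurs → occurs.
PTU path down [AND]: Pressure line stuck=occurs, Left circuit lost=occurs, A shutoff valve fails=occurs → all inputs occur → occurs.
System B fails [AND]: PTU path down=occurs, Primary selector valve degraded=occurs, A accumulator failed=occurs, Forward return filter is down=occurs → all inputs occur → occurs.
Standby system fails [OR]: Standby electric pump degraded=occurs, PTU fails=not → at least one input occurs → occurs.
Right circuit down [OR]: Standby system fails=occurs, Left case drain is inoperative=occurs → at least one input occurs → occurs.
System A lost [AND]: Reservoir 2 offline=occurs, Engine-driven pump 2 fails=occurs → all inputs occur → occurs.
Left circuit 2 down [AND]: Lower pressure line 2 offline=occurs, System A lost=occurs → all inputs occur → occurs.
Aircraft hydraulic pressure lost [AND]: System B fails=occurs, Right circuit down=occurs, Left circuit 2 down=occurs → all inputs occur → occurs.

Yes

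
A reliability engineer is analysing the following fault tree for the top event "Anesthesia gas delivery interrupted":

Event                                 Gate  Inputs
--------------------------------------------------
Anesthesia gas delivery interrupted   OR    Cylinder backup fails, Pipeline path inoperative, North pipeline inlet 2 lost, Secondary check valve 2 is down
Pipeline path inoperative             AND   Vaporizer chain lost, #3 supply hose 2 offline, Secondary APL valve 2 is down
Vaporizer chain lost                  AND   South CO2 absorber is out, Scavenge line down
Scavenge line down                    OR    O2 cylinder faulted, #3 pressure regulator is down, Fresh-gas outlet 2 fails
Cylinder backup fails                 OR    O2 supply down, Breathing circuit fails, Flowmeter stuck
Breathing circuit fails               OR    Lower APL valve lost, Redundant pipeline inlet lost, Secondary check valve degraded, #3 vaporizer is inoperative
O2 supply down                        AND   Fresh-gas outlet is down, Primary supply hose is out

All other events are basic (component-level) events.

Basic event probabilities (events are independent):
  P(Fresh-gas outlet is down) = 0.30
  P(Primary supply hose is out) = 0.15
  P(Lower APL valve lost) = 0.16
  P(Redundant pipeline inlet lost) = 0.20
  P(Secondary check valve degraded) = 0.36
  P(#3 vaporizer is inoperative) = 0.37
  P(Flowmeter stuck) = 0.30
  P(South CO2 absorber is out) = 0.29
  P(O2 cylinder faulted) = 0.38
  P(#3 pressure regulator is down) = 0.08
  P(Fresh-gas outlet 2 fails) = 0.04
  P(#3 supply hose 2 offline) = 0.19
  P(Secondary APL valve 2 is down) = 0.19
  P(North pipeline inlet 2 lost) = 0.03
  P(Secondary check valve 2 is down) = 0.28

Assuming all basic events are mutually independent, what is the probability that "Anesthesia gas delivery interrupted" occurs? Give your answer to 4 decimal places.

P(O2 supply down) [AND] = 0.30 × 0.15 = 0.045000
P(Breathing circuit fails) [OR] = 1 − (1−0.16) × (1−0.20) × (1−0.36) × (1−0.37) = 0.729050
P(Cylinder backup fails) [OR] = 1 − (1−0.045000) × (1−0.729050) × (1−0.30) = 0.818870
P(Scavenge line down) [OR] = 1 − (1−0.38) × (1−0.08) × (1−0.04) = 0.452416
P(Vaporizer chain lost) [AND] = 0.29 × 0.452416 = 0.131201
P(Pipeline path inoperative) [AND] = 0.131201 × 0.19 × 0.19 = 0.004736
P(Anesthesia gas delivery interrupted) [OR] = 1 − (1−0.818870) × (1−0.004736) × (1−0.03) × (1−0.28) = 0.874098
Rounded to 4 decimal places: P(Anesthesia gas delivery interrupted) ≈ 0.8741.

0.8741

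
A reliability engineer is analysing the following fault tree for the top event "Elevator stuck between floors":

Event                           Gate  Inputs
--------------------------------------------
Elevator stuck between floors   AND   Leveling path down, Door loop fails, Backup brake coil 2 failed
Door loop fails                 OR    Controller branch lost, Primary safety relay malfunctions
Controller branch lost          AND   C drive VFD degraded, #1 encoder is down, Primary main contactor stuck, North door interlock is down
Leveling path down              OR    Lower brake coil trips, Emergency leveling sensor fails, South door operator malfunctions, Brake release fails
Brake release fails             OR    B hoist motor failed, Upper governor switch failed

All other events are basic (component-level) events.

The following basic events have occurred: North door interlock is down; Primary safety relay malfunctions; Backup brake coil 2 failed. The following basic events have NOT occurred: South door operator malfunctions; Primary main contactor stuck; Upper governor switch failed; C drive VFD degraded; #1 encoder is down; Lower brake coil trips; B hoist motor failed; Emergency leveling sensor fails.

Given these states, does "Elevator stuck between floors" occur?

Brake release fails [OR]: B hoist motor failed=not, Upper governor switch failed=not → no input occurs → does not occur.
Leveling path down [OR]: Lower brake coil trips=not, Emergency leveling sensor fails=not, South door operator malfunctions=not, Brake release fails=not → no input occurs → does not occur.
Controller branch lost [AND]: C drive VFD degraded=not, #1 encoder is down=not, Primary main contactor stuck=not, North door interlock is down=occurs → not all inputs occur → does not occur.
Door loop fails [OR]: Controller branch lost=not, Primary safety relay malfunctions=occurs → at least one input occurs → occurs.
Elevator stuck between floors [AND]: Leveling path down=not, Door loop fails=occurs, Backup brake coil 2 failed=occurs → not all inputs occur → does not occur.

No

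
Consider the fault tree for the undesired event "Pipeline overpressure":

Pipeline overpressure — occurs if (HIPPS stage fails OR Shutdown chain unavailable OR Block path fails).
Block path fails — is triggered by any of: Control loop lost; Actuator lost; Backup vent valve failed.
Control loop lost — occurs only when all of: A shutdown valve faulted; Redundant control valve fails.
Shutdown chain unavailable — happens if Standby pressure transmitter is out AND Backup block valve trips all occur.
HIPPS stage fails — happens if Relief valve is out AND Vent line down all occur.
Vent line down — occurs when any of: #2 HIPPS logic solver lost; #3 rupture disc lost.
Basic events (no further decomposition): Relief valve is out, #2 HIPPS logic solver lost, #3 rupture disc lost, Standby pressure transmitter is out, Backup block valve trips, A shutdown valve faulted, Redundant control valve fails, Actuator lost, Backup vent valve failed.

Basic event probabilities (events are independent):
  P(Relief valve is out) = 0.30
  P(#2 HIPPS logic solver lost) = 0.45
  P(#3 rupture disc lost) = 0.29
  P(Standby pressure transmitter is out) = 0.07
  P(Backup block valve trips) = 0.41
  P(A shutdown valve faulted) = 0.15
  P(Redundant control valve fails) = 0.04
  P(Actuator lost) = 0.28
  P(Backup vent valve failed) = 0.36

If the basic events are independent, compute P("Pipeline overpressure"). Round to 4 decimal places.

0.6365

P(Vent line down) [OR] = 1 − (1−0.45) × (1−0.29) = 0.609500
P(HIPPS stage fails) [AND] = 0.30 × 0.609500 = 0.182850
P(Shutdown chain unavailable) [AND] = 0.07 × 0.41 = 0.028700
P(Control loop lost) [AND] = 0.15 × 0.04 = 0.006000
P(Block path fails) [OR] = 1 − (1−0.006000) × (1−0.28) × (1−0.36) = 0.541965
P(Pipeline overpressure) [OR] = 1 − (1−0.182850) × (1−0.028700) × (1−0.541965) = 0.636459
Rounded to 4 decimal places: P(Pipeline overpressure) ≈ 0.6365.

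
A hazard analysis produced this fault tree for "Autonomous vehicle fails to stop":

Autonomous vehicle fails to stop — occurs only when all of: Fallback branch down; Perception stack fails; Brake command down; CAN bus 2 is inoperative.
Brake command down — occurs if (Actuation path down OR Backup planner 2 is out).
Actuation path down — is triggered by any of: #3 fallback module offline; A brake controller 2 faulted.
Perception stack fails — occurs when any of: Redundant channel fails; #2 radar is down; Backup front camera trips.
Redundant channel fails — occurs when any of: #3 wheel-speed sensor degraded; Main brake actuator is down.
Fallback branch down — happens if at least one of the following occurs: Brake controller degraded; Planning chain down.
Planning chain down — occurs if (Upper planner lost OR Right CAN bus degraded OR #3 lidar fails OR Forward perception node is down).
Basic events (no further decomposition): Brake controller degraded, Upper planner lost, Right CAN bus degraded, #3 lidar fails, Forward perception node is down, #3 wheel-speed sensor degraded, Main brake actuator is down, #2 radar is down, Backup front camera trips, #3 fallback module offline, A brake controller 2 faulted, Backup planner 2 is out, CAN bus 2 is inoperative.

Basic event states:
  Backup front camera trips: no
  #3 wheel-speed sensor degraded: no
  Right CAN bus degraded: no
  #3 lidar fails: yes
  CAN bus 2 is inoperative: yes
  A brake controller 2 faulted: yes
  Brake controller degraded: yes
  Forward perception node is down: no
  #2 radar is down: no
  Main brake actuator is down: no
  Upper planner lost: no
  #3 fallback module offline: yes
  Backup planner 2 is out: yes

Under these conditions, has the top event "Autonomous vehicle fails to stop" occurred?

No

Planning chain down [OR]: Upper planner lost=not, Right CAN bus degraded=not, #3 lidar fails=occurs, Forward perception node is down=not → at least one input occurs → occurs.
Fallback branch down [OR]: Brake controller degraded=occurs, Planning chain down=occurs → at least one input occurs → occurs.
Redundant channel fails [OR]: #3 wheel-speed sensor degraded=not, Main brake actuator is down=not → no input occurs → does not occur.
Perception stack fails [OR]: Redundant channel fails=not, #2 radar is down=not, Backup front camera trips=not → no input occurs → does not occur.
Actuation path down [OR]: #3 fallback module offline=occurs, A brake controller 2 faulted=occurs → at least one input occurs → occurs.
Brake command down [OR]: Actuation path down=occurs, Backup planner 2 is out=occurs → at least one input occurs → occurs.
Autonomous vehicle fails to stop [AND]: Fallback branch down=occurs, Perception stack fails=not, Brake command down=occurs, CAN bus 2 is inoperative=occurs → not all inputs occur → does not occur.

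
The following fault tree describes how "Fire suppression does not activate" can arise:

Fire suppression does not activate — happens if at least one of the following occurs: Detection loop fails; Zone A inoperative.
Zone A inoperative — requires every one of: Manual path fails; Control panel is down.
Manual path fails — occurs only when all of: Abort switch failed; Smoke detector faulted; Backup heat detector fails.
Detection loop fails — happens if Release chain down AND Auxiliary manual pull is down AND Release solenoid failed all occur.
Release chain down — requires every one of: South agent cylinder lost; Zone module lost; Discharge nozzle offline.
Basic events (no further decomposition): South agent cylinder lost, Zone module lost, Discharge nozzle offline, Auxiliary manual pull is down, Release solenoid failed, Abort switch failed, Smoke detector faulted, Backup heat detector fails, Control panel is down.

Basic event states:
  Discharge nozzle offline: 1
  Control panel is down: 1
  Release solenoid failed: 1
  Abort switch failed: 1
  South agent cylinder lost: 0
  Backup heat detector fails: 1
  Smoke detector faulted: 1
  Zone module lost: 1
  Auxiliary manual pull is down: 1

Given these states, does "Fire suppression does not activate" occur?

Yes

Release chain down [AND]: South agent cylinder lost=not, Zone module lost=occurs, Discharge nozzle offline=occurs → not all inputs occur → does not occur.
Detection loop fails [AND]: Release chain down=not, Auxiliary manual pull is down=occurs, Release solenoid failed=occurs → not all inputs occur → does not occur.
Manual path fails [AND]: Abort switch failed=occurs, Smoke detector faulted=occurs, Backup heat detector fails=occurs → all inputs occur → occurs.
Zone A inoperative [AND]: Manual path fails=occurs, Control panel is down=occurs → all inputs occur → occurs.
Fire suppression does not activate [OR]: Detection loop fails=not, Zone A inoperative=occurs → at least one input occurs → occurs.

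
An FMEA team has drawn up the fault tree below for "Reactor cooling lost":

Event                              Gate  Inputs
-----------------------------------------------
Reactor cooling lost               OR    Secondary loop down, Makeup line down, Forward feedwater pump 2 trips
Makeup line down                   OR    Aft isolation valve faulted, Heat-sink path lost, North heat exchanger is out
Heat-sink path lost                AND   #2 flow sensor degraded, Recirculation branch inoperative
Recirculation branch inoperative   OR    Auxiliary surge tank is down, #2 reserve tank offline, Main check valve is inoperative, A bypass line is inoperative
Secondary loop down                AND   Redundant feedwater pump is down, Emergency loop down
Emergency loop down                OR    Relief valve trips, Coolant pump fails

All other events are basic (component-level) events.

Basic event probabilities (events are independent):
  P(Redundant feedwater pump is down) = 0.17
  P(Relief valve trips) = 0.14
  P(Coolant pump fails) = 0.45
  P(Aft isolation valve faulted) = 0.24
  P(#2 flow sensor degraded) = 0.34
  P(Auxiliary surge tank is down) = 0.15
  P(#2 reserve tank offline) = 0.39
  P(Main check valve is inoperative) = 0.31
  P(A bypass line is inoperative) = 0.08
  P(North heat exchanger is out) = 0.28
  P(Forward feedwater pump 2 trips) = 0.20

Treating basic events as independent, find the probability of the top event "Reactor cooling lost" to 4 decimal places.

0.6924

P(Emergency loop down) [OR] = 1 − (1−0.14) × (1−0.45) = 0.527000
P(Secondary loop down) [AND] = 0.17 × 0.527000 = 0.089590
P(Recirculation branch inoperative) [OR] = 1 − (1−0.15) × (1−0.39) × (1−0.31) × (1−0.08) = 0.670856
P(Heat-sink path lost) [AND] = 0.34 × 0.670856 = 0.228091
P(Makeup line down) [OR] = 1 − (1−0.24) × (1−0.228091) × (1−0.28) = 0.577611
P(Reactor cooling lost) [OR] = 1 − (1−0.089590) × (1−0.577611) × (1−0.20) = 0.692362
Rounded to 4 decimal places: P(Reactor cooling lost) ≈ 0.6924.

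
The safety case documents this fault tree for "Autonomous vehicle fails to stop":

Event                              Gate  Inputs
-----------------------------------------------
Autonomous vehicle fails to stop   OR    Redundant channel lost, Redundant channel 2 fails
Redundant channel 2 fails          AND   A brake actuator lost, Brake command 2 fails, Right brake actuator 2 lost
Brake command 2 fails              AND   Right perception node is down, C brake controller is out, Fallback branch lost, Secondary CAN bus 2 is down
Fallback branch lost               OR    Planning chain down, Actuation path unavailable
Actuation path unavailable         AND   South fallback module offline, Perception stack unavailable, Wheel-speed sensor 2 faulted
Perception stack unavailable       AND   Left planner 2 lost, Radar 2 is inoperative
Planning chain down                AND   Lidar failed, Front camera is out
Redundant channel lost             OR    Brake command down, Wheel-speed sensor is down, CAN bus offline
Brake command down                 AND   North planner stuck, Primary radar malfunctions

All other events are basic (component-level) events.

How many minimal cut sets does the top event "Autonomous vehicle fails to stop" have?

Brake command down [AND]: one cut set from each child combined → 1 × 1 = 1 cut set(s).
Redundant channel lost [OR]: union of children's cut sets → 3 cut set(s).
Planning chain down [AND]: one cut set from each child combined → 1 × 1 = 1 cut set(s).
Perception stack unavailable [AND]: one cut set from each child combined → 1 × 1 = 1 cut set(s).
Actuation path unavailable [AND]: one cut set from each child combined → 1 × 1 × 1 = 1 cut set(s).
Fallback branch lost [OR]: union of children's cut sets → 2 cut set(s).
Brake command 2 fails [AND]: one cut set from each child combined → 1 × 1 × 2 × 1 = 2 cut set(s).
Redundant channel 2 fails [AND]: one cut set from each child combined → 1 × 2 × 1 = 2 cut set(s).
Autonomous vehicle fails to stop [OR]: union of children's cut sets → 5 cut set(s).
Minimal cut sets: {North planner stuck, Primary radar malfunctions}; {Wheel-speed sensor is down}; {CAN bus offline}; {A brake actuator lost, C brake controller is out, Front camera is out, Lidar failed, Right brake actuator 2 lost, Right perception node is down, Secondary CAN bus 2 is down}; {A brake actuator lost, C brake controller is out, Left planner 2 lost, Radar 2 is inoperative, Right brake actuator 2 lost, Right perception node is down, Secondary CAN bus 2 is down, South fallback module offline, Wheel-speed sensor 2 faulted}.

5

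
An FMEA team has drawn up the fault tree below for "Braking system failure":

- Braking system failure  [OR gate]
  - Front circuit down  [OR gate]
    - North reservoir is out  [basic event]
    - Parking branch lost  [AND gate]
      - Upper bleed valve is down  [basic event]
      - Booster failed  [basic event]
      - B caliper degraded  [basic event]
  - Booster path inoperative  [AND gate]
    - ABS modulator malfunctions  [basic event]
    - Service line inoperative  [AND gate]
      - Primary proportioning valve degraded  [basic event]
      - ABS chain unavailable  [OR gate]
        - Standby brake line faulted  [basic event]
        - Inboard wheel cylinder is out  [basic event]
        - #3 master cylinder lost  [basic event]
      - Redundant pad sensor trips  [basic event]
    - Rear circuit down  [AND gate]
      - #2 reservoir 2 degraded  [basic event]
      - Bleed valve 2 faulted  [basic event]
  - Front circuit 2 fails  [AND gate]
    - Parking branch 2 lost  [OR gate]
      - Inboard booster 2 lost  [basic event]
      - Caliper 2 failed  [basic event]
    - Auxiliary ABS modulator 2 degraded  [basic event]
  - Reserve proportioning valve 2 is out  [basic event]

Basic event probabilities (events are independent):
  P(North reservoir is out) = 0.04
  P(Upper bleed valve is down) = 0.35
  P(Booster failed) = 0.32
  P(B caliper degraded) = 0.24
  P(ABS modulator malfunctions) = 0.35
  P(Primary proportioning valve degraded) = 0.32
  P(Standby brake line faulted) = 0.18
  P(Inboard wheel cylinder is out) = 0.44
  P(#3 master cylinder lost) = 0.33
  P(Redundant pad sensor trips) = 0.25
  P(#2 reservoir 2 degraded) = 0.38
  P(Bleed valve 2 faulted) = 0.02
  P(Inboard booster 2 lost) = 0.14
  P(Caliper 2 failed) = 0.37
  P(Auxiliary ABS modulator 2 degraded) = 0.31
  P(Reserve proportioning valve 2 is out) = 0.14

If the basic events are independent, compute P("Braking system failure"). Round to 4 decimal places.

0.3108

P(Parking branch lost) [AND] = 0.35 × 0.32 × 0.24 = 0.026880
P(Front circuit down) [OR] = 1 − (1−0.04) × (1−0.026880) = 0.065805
P(ABS chain unavailable) [OR] = 1 − (1−0.18) × (1−0.44) × (1−0.33) = 0.692336
P(Service line inoperative) [AND] = 0.32 × 0.692336 × 0.25 = 0.055387
P(Rear circuit down) [AND] = 0.38 × 0.02 = 0.007600
P(Booster path inoperative) [AND] = 0.35 × 0.055387 × 0.007600 = 0.000147
P(Parking branch 2 lost) [OR] = 1 − (1−0.14) × (1−0.37) = 0.458200
P(Front circuit 2 fails) [AND] = 0.458200 × 0.31 = 0.142042
P(Braking system failure) [OR] = 1 − (1−0.065805) × (1−0.000147) × (1−0.142042) × (1−0.14) = 0.310811
Rounded to 4 decimal places: P(Braking system failure) ≈ 0.3108.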